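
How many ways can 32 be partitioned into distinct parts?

Enumerating by decreasing first part gives 390 partitions in all.

390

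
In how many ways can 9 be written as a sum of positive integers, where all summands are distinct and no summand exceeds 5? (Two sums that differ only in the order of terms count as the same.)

Listing the qualifying partitions of 9:
5,4
5,3,1
4,3,2
Counting gives 3.

3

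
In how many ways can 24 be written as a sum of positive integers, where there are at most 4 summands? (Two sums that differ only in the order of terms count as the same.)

169

Direct enumeration gives 169 partitions.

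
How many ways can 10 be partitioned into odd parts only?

10

Listing the qualifying partitions of 10:
9 + 1
7 + 3
7 + 1 + 1 + 1
5 + 5
5 + 3 + 1 + 1
5 + 1 + 1 + 1 + 1 + 1
3 + 3 + 3 + 1
3 + 3 + 1 + 1 + 1 + 1
3 + 1 + 1 + 1 + 1 + 1 + 1 + 1
1 + 1 + 1 + 1 + 1 + 1 + 1 + 1 + 1 + 1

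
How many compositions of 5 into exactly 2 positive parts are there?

A composition of 5 into 2 positive parts is chosen by placing 1 dividers among the 4 gaps between 5 units: C(4,1) = 4.

4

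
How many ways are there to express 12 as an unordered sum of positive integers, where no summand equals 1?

21

Listing the qualifying partitions of 12:
12
10,2
9,3
8,4
8,2,2
7,5
7,3,2
6,6
6,4,2
6,3,3
6,2,2,2
5,5,2
5,4,3
5,3,2,2
4,4,4
4,4,2,2
4,3,3,2
4,2,2,2,2
3,3,3,3
3,3,2,2,2
2,2,2,2,2,2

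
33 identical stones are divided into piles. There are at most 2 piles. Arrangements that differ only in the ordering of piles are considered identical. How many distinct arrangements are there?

Enumerating:
33
32, 1
31, 2
30, 3
29, 4
28, 5
27, 6
26, 7
25, 8
24, 9
23, 10
22, 11
21, 12
20, 13
19, 14
18, 15
17, 16

17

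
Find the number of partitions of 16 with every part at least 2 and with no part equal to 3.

31

There are too many to list fully; the first 12 (by largest part) are:
16
14,2
12,4
12,2,2
11,5
10,6
10,4,2
10,2,2,2
9,7
9,5,2
8,8
8,6,2
…and 19 more, for 31 total.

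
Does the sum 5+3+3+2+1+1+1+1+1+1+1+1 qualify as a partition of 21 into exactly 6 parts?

The parts sum to 21, and the condition 'there are exactly 6 summands' is violated.

No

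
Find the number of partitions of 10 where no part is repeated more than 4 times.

34

A partial list (first 12 by largest part):
10
9 + 1
8 + 2
8 + 1 + 1
7 + 3
7 + 2 + 1
7 + 1 + 1 + 1
6 + 4
6 + 3 + 1
6 + 2 + 2
6 + 2 + 1 + 1
6 + 1 + 1 + 1 + 1
…and 22 more, for 34 total.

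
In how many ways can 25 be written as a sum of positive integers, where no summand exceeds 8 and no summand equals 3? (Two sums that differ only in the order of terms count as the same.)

452

Enumerating by decreasing first part gives 452 partitions in all.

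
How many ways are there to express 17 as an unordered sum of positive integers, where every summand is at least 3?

25

Enumerating:
17
14+3
13+4
12+5
11+6
11+3+3
10+7
10+4+3
9+8
9+5+3
9+4+4
8+6+3
8+5+4
8+3+3+3
7+7+3
7+6+4
7+5+5
7+4+3+3
6+6+5
6+5+3+3
6+4+4+3
5+5+4+3
5+4+4+4
5+3+3+3+3
4+4+3+3+3
Counting gives 25.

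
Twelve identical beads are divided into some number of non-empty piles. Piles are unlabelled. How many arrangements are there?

77

Systematic enumeration (by largest part, then next-largest, …) yields 77.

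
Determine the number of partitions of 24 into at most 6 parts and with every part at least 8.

The partitions of 24 that satisfy the conditions:
24
16+8
15+9
14+10
13+11
12+12
8+8+8
That's 7 in total.

7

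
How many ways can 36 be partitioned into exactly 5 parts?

748

Enumerating by decreasing first part gives 748 partitions in all.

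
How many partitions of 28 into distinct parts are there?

222

Systematic enumeration (by largest part, then next-largest, …) yields 222.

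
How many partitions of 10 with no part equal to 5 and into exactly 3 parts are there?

6

Enumerating:
8,1,1
7,2,1
6,3,1
6,2,2
4,4,2
4,3,3
Counting gives 6.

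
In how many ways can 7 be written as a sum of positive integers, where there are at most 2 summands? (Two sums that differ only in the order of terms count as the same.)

4

Enumerating:
7
6, 1
5, 2
4, 3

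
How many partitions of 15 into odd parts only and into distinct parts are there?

4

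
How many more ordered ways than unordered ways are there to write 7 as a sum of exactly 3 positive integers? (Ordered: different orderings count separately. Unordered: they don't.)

Ordered (compositions into 3 parts): C(6,2) = 15.
Unordered (partitions into 3 parts): 4.
Difference: 15 − 4 = 11.

11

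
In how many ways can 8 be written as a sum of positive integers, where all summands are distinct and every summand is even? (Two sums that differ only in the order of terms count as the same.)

They are:
8
2+6

2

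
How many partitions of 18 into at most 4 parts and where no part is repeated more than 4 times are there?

A full systematic count gives 84.

84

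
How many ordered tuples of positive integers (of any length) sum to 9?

There are 8 gaps and each independently is a cut or not, giving 2^8 = 256.

256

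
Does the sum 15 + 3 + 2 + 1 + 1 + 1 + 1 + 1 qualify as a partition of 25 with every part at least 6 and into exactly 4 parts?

No

The parts sum to 25, and the condition 'every summand is at least 6' is violated.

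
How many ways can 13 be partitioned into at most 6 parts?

71

There are 71 such partitions.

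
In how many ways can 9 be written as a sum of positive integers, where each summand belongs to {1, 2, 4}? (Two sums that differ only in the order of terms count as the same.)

9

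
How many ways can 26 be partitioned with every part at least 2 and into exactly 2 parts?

12

The partitions of 26 that satisfy the conditions:
24,2
23,3
22,4
21,5
20,6
19,7
18,8
17,9
16,10
15,11
14,12
13,13
That's 12 in total.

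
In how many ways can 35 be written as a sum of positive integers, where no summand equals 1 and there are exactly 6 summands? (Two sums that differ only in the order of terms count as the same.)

There are 454 such partitions.

454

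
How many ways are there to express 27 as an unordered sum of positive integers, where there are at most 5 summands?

Direct enumeration gives 480 partitions.

480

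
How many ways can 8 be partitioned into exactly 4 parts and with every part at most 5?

5

Listing the qualifying partitions of 8:
5, 1, 1, 1
4, 2, 1, 1
3, 3, 1, 1
3, 2, 2, 1
2, 2, 2, 2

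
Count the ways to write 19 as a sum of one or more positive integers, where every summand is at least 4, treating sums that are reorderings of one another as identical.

The partitions of 19 that satisfy the conditions:
19
15,4
14,5
13,6
12,7
11,8
11,4,4
10,9
10,5,4
9,6,4
9,5,5
8,7,4
8,6,5
7,7,5
7,6,6
7,4,4,4
6,5,4,4
5,5,5,4
That's 18 in total.

18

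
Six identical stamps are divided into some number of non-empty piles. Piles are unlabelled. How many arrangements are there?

They are:
6
5+1
4+2
4+1+1
3+3
3+2+1
3+1+1+1
2+2+2
2+2+1+1
2+1+1+1+1
1+1+1+1+1+1
Counting gives 11.

11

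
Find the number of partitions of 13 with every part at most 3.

21

Enumerating:
3+3+3+3+1
3+3+3+2+2
3+3+3+2+1+1
3+3+3+1+1+1+1
3+3+2+2+2+1
3+3+2+2+1+1+1
3+3+2+1+1+1+1+1
3+3+1+1+1+1+1+1+1
3+2+2+2+2+2
3+2+2+2+2+1+1
3+2+2+2+1+1+1+1
3+2+2+1+1+1+1+1+1
3+2+1+1+1+1+1+1+1+1
3+1+1+1+1+1+1+1+1+1+1
2+2+2+2+2+2+1
2+2+2+2+2+1+1+1
2+2+2+2+1+1+1+1+1
2+2+2+1+1+1+1+1+1+1
2+2+1+1+1+1+1+1+1+1+1
2+1+1+1+1+1+1+1+1+1+1+1
1+1+1+1+1+1+1+1+1+1+1+1+1
Counting gives 21.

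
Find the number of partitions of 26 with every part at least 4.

70

There are too many to list fully; the first 12 (by largest part) are:
26
22 + 4
21 + 5
20 + 6
19 + 7
18 + 8
18 + 4 + 4
17 + 9
17 + 5 + 4
16 + 10
16 + 6 + 4
16 + 5 + 5
…and 58 more, for 70 total.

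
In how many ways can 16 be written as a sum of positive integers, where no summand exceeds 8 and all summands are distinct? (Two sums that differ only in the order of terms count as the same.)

Enumerating:
8 + 7 + 1
8 + 6 + 2
8 + 5 + 3
8 + 5 + 2 + 1
8 + 4 + 3 + 1
7 + 6 + 3
7 + 6 + 2 + 1
7 + 5 + 4
7 + 5 + 3 + 1
7 + 4 + 3 + 2
6 + 5 + 4 + 1
6 + 5 + 3 + 2
6 + 4 + 3 + 2 + 1

13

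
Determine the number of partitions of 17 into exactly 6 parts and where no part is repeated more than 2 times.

11

They are:
8, 3, 2, 2, 1, 1
7, 4, 2, 2, 1, 1
7, 3, 3, 2, 1, 1
6, 5, 2, 2, 1, 1
6, 4, 3, 2, 1, 1
6, 3, 3, 2, 2, 1
5, 5, 3, 2, 1, 1
5, 4, 4, 2, 1, 1
5, 4, 3, 3, 1, 1
5, 4, 3, 2, 2, 1
4, 4, 3, 3, 2, 1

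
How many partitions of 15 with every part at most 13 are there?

174

Direct enumeration gives 174 partitions.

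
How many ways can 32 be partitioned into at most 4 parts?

Systematic enumeration (by largest part, then next-largest, …) yields 351.

351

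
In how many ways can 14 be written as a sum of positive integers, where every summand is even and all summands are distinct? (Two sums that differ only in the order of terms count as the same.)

5

The partitions of 14 that satisfy the conditions:
14
12,2
10,4
8,6
8,4,2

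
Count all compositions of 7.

The number of compositions of n is 2^(n−1); here 2^6 = 64.

64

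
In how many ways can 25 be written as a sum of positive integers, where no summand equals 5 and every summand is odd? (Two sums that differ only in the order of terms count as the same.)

78

Counting exhaustively, 78 partitions satisfy the conditions.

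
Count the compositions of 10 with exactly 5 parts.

126

Place 4 bars in the 9 internal gaps of a row of 10 dots: C(9,4) = 126.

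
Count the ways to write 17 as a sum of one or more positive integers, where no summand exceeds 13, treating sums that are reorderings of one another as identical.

290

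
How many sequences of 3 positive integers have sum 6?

10

By stars and bars with positive parts, the count is C(5,2) = 10.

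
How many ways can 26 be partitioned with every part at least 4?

70

A partial list (first 12 by largest part):
26
22, 4
21, 5
20, 6
19, 7
18, 8
18, 4, 4
17, 9
17, 5, 4
16, 10
16, 6, 4
16, 5, 5
…and 58 more, for 70 total.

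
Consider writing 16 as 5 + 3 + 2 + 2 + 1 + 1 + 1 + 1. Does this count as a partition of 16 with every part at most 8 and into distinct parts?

No

The parts sum to 16, and the condition 'all summands are distinct' is violated.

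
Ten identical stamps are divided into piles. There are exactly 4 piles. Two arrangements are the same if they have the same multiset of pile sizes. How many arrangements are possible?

Enumerating:
7,1,1,1
6,2,1,1
5,3,1,1
5,2,2,1
4,4,1,1
4,3,2,1
4,2,2,2
3,3,3,1
3,3,2,2

9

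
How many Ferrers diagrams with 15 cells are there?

176

Systematic enumeration (by largest part, then next-largest, …) yields 176.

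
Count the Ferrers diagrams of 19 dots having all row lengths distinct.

54

There are too many to list fully; the first 12 (by largest part) are:
19
18+1
17+2
16+3
16+2+1
15+4
15+3+1
14+5
14+4+1
14+3+2
13+6
13+5+1
…and 42 more, for 54 total.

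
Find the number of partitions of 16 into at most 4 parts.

A partial list (first 12 by largest part):
16
15, 1
14, 2
14, 1, 1
13, 3
13, 2, 1
13, 1, 1, 1
12, 4
12, 3, 1
12, 2, 2
12, 2, 1, 1
11, 5
…and 52 more, for 64 total.

64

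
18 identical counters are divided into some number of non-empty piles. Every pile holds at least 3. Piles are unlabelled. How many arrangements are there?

33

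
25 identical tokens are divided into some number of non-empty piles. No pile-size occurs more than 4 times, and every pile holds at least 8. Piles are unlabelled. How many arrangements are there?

7

They are:
25
17, 8
16, 9
15, 10
14, 11
13, 12
9, 8, 8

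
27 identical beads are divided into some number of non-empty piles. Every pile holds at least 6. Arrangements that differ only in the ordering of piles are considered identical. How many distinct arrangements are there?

24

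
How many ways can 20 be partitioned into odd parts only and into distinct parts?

7

They are:
19,1
17,3
15,5
13,7
11,9
11,5,3,1
9,7,3,1
That's 7 in total.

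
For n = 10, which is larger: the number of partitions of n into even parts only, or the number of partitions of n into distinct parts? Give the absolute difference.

Partitions of 10 into even parts only: 7.
Partitions of 10 into distinct parts: 10.
|7 − 10| = 3.

3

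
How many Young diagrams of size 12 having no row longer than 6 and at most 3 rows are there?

Enumerating:
6+6
6+5+1
6+4+2
6+3+3
5+5+2
5+4+3
4+4+4

7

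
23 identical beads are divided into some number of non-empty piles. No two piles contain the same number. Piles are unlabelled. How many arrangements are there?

A full systematic count gives 104.

104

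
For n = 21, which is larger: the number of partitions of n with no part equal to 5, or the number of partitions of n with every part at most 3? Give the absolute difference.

513

Partitions of 21 with no part equal to 5: 561.
Partitions of 21 with every part at most 3: 48.
|561 − 48| = 513.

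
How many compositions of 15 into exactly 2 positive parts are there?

A composition of 15 into 2 positive parts is chosen by placing 1 dividers among the 14 gaps between 15 units: C(14,1) = 14.

14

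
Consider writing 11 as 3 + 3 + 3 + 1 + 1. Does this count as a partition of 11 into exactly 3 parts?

No

The parts sum to 11, and the condition 'there are exactly 3 summands' is violated.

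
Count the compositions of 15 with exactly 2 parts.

14

Place 1 bars in the 14 internal gaps of a row of 15 dots: C(14,1) = 14.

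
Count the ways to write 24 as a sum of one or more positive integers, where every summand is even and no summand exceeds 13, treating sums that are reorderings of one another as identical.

58

A partial list (first 12 by largest part):
12,12
12,10,2
12,8,4
12,8,2,2
12,6,6
12,6,4,2
12,6,2,2,2
12,4,4,4
12,4,4,2,2
12,4,2,2,2,2
12,2,2,2,2,2,2
10,10,4
…and 46 more, for 58 total.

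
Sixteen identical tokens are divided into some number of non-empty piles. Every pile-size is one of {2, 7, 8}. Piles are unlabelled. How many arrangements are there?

Enumerating:
8,8
8,2,2,2,2
7,7,2
2,2,2,2,2,2,2,2

4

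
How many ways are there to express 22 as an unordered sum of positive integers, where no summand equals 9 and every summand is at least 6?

The partitions of 22 that satisfy the conditions:
22
6,16
7,15
8,14
10,12
11,11
6,6,10
6,8,8
7,7,8
That's 9 in total.

9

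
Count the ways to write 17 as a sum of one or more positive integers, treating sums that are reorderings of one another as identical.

There are 297 such partitions.

297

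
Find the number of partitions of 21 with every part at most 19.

Systematic enumeration (by largest part, then next-largest, …) yields 790.

790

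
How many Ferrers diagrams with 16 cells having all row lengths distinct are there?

32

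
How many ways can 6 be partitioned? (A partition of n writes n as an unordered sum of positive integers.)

11

Enumerating:
6
1 + 5
2 + 4
1 + 1 + 4
3 + 3
1 + 2 + 3
1 + 1 + 1 + 3
2 + 2 + 2
1 + 1 + 2 + 2
1 + 1 + 1 + 1 + 2
1 + 1 + 1 + 1 + 1 + 1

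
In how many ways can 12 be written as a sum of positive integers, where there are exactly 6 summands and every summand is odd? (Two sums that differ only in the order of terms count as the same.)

3

Enumerating:
7, 1, 1, 1, 1, 1
5, 3, 1, 1, 1, 1
3, 3, 3, 1, 1, 1
Counting gives 3.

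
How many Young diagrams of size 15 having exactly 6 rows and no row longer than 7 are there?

22

The partitions of 15 that satisfy the conditions:
1+1+1+1+4+7
1+1+1+2+3+7
1+1+2+2+2+7
1+1+1+1+5+6
1+1+1+2+4+6
1+1+1+3+3+6
1+1+2+2+3+6
1+2+2+2+2+6
1+1+1+2+5+5
1+1+1+3+4+5
1+1+2+2+4+5
1+1+2+3+3+5
1+2+2+2+3+5
2+2+2+2+2+5
1+1+1+4+4+4
1+1+2+3+4+4
1+2+2+2+4+4
1+1+3+3+3+4
1+2+2+3+3+4
2+2+2+2+3+4
1+2+3+3+3+3
2+2+2+3+3+3
Counting gives 22.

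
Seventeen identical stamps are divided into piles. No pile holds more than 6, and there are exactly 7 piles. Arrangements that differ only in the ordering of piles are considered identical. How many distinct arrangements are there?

26

A partial list (first 12 by largest part):
6+6+1+1+1+1+1
6+5+2+1+1+1+1
6+4+3+1+1+1+1
6+4+2+2+1+1+1
6+3+3+2+1+1+1
6+3+2+2+2+1+1
6+2+2+2+2+2+1
5+5+3+1+1+1+1
5+5+2+2+1+1+1
5+4+4+1+1+1+1
5+4+3+2+1+1+1
5+4+2+2+2+1+1
…and 14 more, for 26 total.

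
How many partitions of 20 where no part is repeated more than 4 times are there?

409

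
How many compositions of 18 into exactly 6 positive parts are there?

6188

Equivalently, choose which 5 of the 17 gaps become plus signs: C(17,5) = 6188.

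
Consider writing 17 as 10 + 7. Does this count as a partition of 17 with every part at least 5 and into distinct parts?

Yes

The parts sum to 17, and the condition 'every summand is at least 5' holds; the condition 'all summands are distinct' holds.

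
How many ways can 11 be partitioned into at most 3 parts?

16

Listing the qualifying partitions of 11:
11
1 + 10
2 + 9
1 + 1 + 9
3 + 8
1 + 2 + 8
4 + 7
1 + 3 + 7
2 + 2 + 7
5 + 6
1 + 4 + 6
2 + 3 + 6
1 + 5 + 5
2 + 4 + 5
3 + 3 + 5
3 + 4 + 4
That's 16 in total.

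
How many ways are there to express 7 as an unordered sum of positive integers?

Enumerating:
7
6 + 1
5 + 2
5 + 1 + 1
4 + 3
4 + 2 + 1
4 + 1 + 1 + 1
3 + 3 + 1
3 + 2 + 2
3 + 2 + 1 + 1
3 + 1 + 1 + 1 + 1
2 + 2 + 2 + 1
2 + 2 + 1 + 1 + 1
2 + 1 + 1 + 1 + 1 + 1
1 + 1 + 1 + 1 + 1 + 1 + 1

15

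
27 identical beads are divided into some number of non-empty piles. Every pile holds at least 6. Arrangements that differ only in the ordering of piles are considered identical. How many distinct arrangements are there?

24

Listing the qualifying partitions of 27:
27
21 + 6
20 + 7
19 + 8
18 + 9
17 + 10
16 + 11
15 + 12
15 + 6 + 6
14 + 13
14 + 7 + 6
13 + 8 + 6
13 + 7 + 7
12 + 9 + 6
12 + 8 + 7
11 + 10 + 6
11 + 9 + 7
11 + 8 + 8
10 + 10 + 7
10 + 9 + 8
9 + 9 + 9
9 + 6 + 6 + 6
8 + 7 + 6 + 6
7 + 7 + 7 + 6
Counting gives 24.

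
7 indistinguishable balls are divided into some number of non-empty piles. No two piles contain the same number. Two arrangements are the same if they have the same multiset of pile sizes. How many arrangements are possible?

5

The partitions of 7 that satisfy the conditions:
7
1,6
2,5
3,4
1,2,4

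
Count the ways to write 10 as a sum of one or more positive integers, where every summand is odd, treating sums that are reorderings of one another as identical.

The partitions of 10 that satisfy the conditions:
9, 1
7, 3
7, 1, 1, 1
5, 5
5, 3, 1, 1
5, 1, 1, 1, 1, 1
3, 3, 3, 1
3, 3, 1, 1, 1, 1
3, 1, 1, 1, 1, 1, 1, 1
1, 1, 1, 1, 1, 1, 1, 1, 1, 1
Counting gives 10.

10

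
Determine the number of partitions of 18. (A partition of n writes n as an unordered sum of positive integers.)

Direct enumeration gives 385 partitions.

385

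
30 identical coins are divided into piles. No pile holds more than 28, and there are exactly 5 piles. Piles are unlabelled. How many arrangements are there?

377

Systematic enumeration (by largest part, then next-largest, …) yields 377.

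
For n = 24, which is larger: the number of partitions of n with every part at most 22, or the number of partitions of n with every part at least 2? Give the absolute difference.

1253

Partitions of 24 with every part at most 22: 1573.
Partitions of 24 with every part at least 2: 320.
|1573 − 320| = 1253.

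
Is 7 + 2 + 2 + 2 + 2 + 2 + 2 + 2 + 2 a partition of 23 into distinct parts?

No

The parts sum to 23, and the condition 'all summands are distinct' is violated.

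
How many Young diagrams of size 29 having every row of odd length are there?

Systematic enumeration (by largest part, then next-largest, …) yields 256.

256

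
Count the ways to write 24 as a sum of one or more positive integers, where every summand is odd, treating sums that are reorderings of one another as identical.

122

Direct enumeration gives 122 partitions.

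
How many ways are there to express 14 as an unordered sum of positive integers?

135

Systematic enumeration (by largest part, then next-largest, …) yields 135.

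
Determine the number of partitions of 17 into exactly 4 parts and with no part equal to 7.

A partial list (first 12 by largest part):
14 + 1 + 1 + 1
13 + 2 + 1 + 1
12 + 3 + 1 + 1
12 + 2 + 2 + 1
11 + 4 + 1 + 1
11 + 3 + 2 + 1
11 + 2 + 2 + 2
10 + 5 + 1 + 1
10 + 4 + 2 + 1
10 + 3 + 3 + 1
10 + 3 + 2 + 2
9 + 6 + 1 + 1
…and 19 more, for 31 total.

31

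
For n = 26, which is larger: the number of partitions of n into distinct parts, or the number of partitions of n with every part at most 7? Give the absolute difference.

844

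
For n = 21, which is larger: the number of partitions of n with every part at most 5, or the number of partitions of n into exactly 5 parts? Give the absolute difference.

Partitions of 21 with every part at most 5: 221.
Partitions of 21 into exactly 5 parts: 101.
|221 − 101| = 120.

120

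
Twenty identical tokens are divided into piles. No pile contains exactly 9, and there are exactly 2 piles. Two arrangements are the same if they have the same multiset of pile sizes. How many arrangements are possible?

9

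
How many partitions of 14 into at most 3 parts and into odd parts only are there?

4

They are:
13, 1
11, 3
9, 5
7, 7
That's 4 in total.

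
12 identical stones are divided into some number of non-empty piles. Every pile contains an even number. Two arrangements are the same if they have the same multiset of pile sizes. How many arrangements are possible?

They are:
12
10,2
8,4
8,2,2
6,6
6,4,2
6,2,2,2
4,4,4
4,4,2,2
4,2,2,2,2
2,2,2,2,2,2
That's 11 in total.

11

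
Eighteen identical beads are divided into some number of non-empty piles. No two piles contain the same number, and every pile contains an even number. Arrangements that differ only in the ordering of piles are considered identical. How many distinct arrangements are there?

8

Enumerating:
18
16, 2
14, 4
12, 6
12, 4, 2
10, 8
10, 6, 2
8, 6, 4
That's 8 in total.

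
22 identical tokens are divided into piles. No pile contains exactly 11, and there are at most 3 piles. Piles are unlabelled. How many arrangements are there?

A partial list (first 12 by largest part):
22
21,1
20,2
20,1,1
19,3
19,2,1
18,4
18,3,1
18,2,2
17,5
17,4,1
17,3,2
…and 34 more, for 46 total.

46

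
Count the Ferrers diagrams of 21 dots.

792

Direct enumeration gives 792 partitions.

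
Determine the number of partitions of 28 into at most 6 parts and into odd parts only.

A full systematic count gives 85.

85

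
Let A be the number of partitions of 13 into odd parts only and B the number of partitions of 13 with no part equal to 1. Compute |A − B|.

Partitions of 13 into odd parts only: 18.
Partitions of 13 with no part equal to 1: 24.
|18 − 24| = 6.

6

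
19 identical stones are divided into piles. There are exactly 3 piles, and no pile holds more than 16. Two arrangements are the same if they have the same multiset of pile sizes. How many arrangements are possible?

There are too many to list fully; the first 12 (by largest part) are:
16+2+1
15+3+1
15+2+2
14+4+1
14+3+2
13+5+1
13+4+2
13+3+3
12+6+1
12+5+2
12+4+3
11+7+1
…and 17 more, for 29 total.

29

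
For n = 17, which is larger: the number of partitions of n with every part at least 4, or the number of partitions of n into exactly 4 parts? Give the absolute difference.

Partitions of 17 with every part at least 4: 12.
Partitions of 17 into exactly 4 parts: 39.
|12 − 39| = 27.

27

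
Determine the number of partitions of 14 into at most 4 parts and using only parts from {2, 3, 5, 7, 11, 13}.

6

The partitions of 14 that satisfy the conditions:
11 + 3
7 + 7
7 + 5 + 2
7 + 3 + 2 + 2
5 + 5 + 2 + 2
5 + 3 + 3 + 3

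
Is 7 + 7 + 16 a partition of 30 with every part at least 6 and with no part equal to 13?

The parts sum to 30, and the condition 'every summand is at least 6' holds; the condition 'no summand equals 13' holds.

Yes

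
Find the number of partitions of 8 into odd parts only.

6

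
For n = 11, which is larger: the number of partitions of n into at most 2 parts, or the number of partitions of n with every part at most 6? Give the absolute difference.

Partitions of 11 into at most 2 parts: 6.
Partitions of 11 with every part at most 6: 44.
|6 − 44| = 38.

38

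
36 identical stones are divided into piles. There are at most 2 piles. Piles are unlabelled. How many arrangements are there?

19

They are:
36
35+1
34+2
33+3
32+4
31+5
30+6
29+7
28+8
27+9
26+10
25+11
24+12
23+13
22+14
21+15
20+16
19+17
18+18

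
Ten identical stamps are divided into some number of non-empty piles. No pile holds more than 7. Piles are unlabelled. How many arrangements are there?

38

A partial list (first 12 by largest part):
7+3
7+2+1
7+1+1+1
6+4
6+3+1
6+2+2
6+2+1+1
6+1+1+1+1
5+5
5+4+1
5+3+2
5+3+1+1
…and 26 more, for 38 total.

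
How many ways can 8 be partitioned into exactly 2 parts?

4

The partitions of 8 that satisfy the conditions:
1,7
2,6
3,5
4,4
Counting gives 4.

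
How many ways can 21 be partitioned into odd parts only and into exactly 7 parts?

15

Listing the qualifying partitions of 21:
15 + 1 + 1 + 1 + 1 + 1 + 1
13 + 3 + 1 + 1 + 1 + 1 + 1
11 + 5 + 1 + 1 + 1 + 1 + 1
11 + 3 + 3 + 1 + 1 + 1 + 1
9 + 7 + 1 + 1 + 1 + 1 + 1
9 + 5 + 3 + 1 + 1 + 1 + 1
9 + 3 + 3 + 3 + 1 + 1 + 1
7 + 7 + 3 + 1 + 1 + 1 + 1
7 + 5 + 5 + 1 + 1 + 1 + 1
7 + 5 + 3 + 3 + 1 + 1 + 1
7 + 3 + 3 + 3 + 3 + 1 + 1
5 + 5 + 5 + 3 + 1 + 1 + 1
5 + 5 + 3 + 3 + 3 + 1 + 1
5 + 3 + 3 + 3 + 3 + 3 + 1
3 + 3 + 3 + 3 + 3 + 3 + 3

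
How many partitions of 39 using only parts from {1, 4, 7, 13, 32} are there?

64

There are too many to list fully; the first 12 (by largest part) are:
32+7
32+4+1+1+1
32+1+1+1+1+1+1+1
13+13+13
13+13+7+4+1+1
13+13+7+1+1+1+1+1+1
13+13+4+4+4+1
13+13+4+4+1+1+1+1+1
13+13+4+1+1+1+1+1+1+1+1+1
13+13+1+1+1+1+1+1+1+1+1+1+1+1+1
13+7+7+7+4+1
13+7+7+7+1+1+1+1+1
…and 52 more, for 64 total.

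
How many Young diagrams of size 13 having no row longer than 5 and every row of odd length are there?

10

They are:
5+5+3
5+5+1+1+1
5+3+3+1+1
5+3+1+1+1+1+1
5+1+1+1+1+1+1+1+1
3+3+3+3+1
3+3+3+1+1+1+1
3+3+1+1+1+1+1+1+1
3+1+1+1+1+1+1+1+1+1+1
1+1+1+1+1+1+1+1+1+1+1+1+1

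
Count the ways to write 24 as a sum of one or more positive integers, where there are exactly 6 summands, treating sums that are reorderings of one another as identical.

199

A full systematic count gives 199.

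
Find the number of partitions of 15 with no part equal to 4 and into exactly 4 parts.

17

Enumerating:
1,1,1,12
1,1,2,11
1,1,3,10
1,2,2,10
1,2,3,9
2,2,2,9
1,1,5,8
1,3,3,8
2,2,3,8
1,1,6,7
1,2,5,7
2,3,3,7
1,2,6,6
1,3,5,6
2,2,5,6
3,3,3,6
2,3,5,5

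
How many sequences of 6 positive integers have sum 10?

126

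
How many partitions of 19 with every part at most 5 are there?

164

A full systematic count gives 164.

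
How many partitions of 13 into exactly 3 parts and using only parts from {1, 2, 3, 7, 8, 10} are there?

3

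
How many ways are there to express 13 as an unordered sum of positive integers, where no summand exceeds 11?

Direct enumeration gives 99 partitions.

99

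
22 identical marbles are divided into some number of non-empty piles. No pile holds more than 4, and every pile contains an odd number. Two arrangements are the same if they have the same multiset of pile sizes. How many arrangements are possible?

The partitions of 22 that satisfy the conditions:
1 + 3 + 3 + 3 + 3 + 3 + 3 + 3
1 + 1 + 1 + 1 + 3 + 3 + 3 + 3 + 3 + 3
1 + 1 + 1 + 1 + 1 + 1 + 1 + 3 + 3 + 3 + 3 + 3
1 + 1 + 1 + 1 + 1 + 1 + 1 + 1 + 1 + 1 + 3 + 3 + 3 + 3
1 + 1 + 1 + 1 + 1 + 1 + 1 + 1 + 1 + 1 + 1 + 1 + 1 + 3 + 3 + 3
1 + 1 + 1 + 1 + 1 + 1 + 1 + 1 + 1 + 1 + 1 + 1 + 1 + 1 + 1 + 1 + 3 + 3
1 + 1 + 1 + 1 + 1 + 1 + 1 + 1 + 1 + 1 + 1 + 1 + 1 + 1 + 1 + 1 + 1 + 1 + 1 + 3
1 + 1 + 1 + 1 + 1 + 1 + 1 + 1 + 1 + 1 + 1 + 1 + 1 + 1 + 1 + 1 + 1 + 1 + 1 + 1 + 1 + 1

8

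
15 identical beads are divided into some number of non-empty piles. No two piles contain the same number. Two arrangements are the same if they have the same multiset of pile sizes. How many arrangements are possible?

A partial list (first 12 by largest part):
15
14,1
13,2
12,3
12,2,1
11,4
11,3,1
10,5
10,4,1
10,3,2
9,6
9,5,1
…and 15 more, for 27 total.

27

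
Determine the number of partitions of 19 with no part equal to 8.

434

Systematic enumeration (by largest part, then next-largest, …) yields 434.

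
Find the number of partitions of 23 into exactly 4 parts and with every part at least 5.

Enumerating:
8+5+5+5
7+6+5+5
6+6+6+5

3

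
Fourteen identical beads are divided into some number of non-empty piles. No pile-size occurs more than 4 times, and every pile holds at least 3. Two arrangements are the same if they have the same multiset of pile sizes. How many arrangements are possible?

13

They are:
14
3,11
4,10
5,9
6,8
3,3,8
7,7
3,4,7
3,5,6
4,4,6
4,5,5
3,3,3,5
3,3,4,4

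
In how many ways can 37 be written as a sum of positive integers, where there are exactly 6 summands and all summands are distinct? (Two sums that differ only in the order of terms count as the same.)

136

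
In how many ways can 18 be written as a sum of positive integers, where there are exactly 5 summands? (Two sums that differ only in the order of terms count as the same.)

A partial list (first 12 by largest part):
14,1,1,1,1
13,2,1,1,1
12,3,1,1,1
12,2,2,1,1
11,4,1,1,1
11,3,2,1,1
11,2,2,2,1
10,5,1,1,1
10,4,2,1,1
10,3,3,1,1
10,3,2,2,1
10,2,2,2,2
…and 45 more, for 57 total.

57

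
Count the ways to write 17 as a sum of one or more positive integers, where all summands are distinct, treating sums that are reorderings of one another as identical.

There are too many to list fully; the first 12 (by largest part) are:
17
1, 16
2, 15
3, 14
1, 2, 14
4, 13
1, 3, 13
5, 12
1, 4, 12
2, 3, 12
6, 11
1, 5, 11
…and 26 more, for 38 total.

38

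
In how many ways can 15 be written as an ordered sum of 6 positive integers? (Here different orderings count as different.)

2002

A composition of 15 into 6 positive parts is chosen by placing 5 dividers among the 14 gaps between 15 units: C(14,5) = 2002.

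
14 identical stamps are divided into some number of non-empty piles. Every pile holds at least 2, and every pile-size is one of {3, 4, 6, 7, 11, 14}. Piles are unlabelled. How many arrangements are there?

6

They are:
14
11 + 3
7 + 7
7 + 4 + 3
6 + 4 + 4
4 + 4 + 3 + 3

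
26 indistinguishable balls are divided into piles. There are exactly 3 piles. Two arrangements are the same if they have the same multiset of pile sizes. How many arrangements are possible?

56

A partial list (first 12 by largest part):
24+1+1
23+2+1
22+3+1
22+2+2
21+4+1
21+3+2
20+5+1
20+4+2
20+3+3
19+6+1
19+5+2
19+4+3
…and 44 more, for 56 total.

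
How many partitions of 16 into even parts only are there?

22

They are:
16
14+2
12+4
12+2+2
10+6
10+4+2
10+2+2+2
8+8
8+6+2
8+4+4
8+4+2+2
8+2+2+2+2
6+6+4
6+6+2+2
6+4+4+2
6+4+2+2+2
6+2+2+2+2+2
4+4+4+4
4+4+4+2+2
4+4+2+2+2+2
4+2+2+2+2+2+2
2+2+2+2+2+2+2+2
Counting gives 22.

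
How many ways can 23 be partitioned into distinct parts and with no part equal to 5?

72

Enumerating by decreasing first part gives 72 partitions in all.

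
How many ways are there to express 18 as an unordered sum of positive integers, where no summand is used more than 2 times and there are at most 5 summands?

Enumerating by decreasing first part gives 114 partitions in all.

114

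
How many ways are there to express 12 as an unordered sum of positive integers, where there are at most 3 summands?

The partitions of 12 that satisfy the conditions:
12
11 + 1
10 + 2
10 + 1 + 1
9 + 3
9 + 2 + 1
8 + 4
8 + 3 + 1
8 + 2 + 2
7 + 5
7 + 4 + 1
7 + 3 + 2
6 + 6
6 + 5 + 1
6 + 4 + 2
6 + 3 + 3
5 + 5 + 2
5 + 4 + 3
4 + 4 + 4
Counting gives 19.

19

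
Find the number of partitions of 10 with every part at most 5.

30

There are too many to list fully; the first 12 (by largest part) are:
5 + 5
1 + 4 + 5
2 + 3 + 5
1 + 1 + 3 + 5
1 + 2 + 2 + 5
1 + 1 + 1 + 2 + 5
1 + 1 + 1 + 1 + 1 + 5
2 + 4 + 4
1 + 1 + 4 + 4
3 + 3 + 4
1 + 2 + 3 + 4
1 + 1 + 1 + 3 + 4
…and 18 more, for 30 total.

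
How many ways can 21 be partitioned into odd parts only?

76

There are 76 such partitions.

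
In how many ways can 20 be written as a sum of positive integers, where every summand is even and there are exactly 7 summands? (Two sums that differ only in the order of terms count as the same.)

Listing the qualifying partitions of 20:
8,2,2,2,2,2,2
6,4,2,2,2,2,2
4,4,4,2,2,2,2
That's 3 in total.

3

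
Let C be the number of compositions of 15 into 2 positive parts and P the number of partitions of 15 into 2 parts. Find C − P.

7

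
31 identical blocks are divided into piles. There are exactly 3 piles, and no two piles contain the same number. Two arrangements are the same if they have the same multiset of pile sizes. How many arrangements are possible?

There are too many to list fully; the first 12 (by largest part) are:
28,2,1
27,3,1
26,4,1
26,3,2
25,5,1
25,4,2
24,6,1
24,5,2
24,4,3
23,7,1
23,6,2
23,5,3
…and 53 more, for 65 total.

65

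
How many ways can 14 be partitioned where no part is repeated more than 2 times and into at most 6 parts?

A partial list (first 12 by largest part):
14
13+1
12+2
12+1+1
11+3
11+2+1
10+4
10+3+1
10+2+2
10+2+1+1
9+5
9+4+1
…and 45 more, for 57 total.

57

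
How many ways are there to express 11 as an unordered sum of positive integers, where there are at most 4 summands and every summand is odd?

They are:
11
1+1+9
1+3+7
1+5+5
3+3+5

5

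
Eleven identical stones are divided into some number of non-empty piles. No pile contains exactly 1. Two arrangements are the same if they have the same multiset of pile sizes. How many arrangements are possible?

14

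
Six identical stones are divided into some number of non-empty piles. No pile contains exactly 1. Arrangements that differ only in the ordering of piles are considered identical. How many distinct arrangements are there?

Listing the qualifying partitions of 6:
6
2+4
3+3
2+2+2
Counting gives 4.

4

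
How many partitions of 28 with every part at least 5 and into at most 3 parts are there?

A partial list (first 12 by largest part):
28
23 + 5
22 + 6
21 + 7
20 + 8
19 + 9
18 + 10
18 + 5 + 5
17 + 11
17 + 6 + 5
16 + 12
16 + 7 + 5
…and 20 more, for 32 total.

32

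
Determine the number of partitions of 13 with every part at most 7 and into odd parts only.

14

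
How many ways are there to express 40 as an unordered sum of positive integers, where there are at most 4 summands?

632

Enumerating by decreasing first part gives 632 partitions in all.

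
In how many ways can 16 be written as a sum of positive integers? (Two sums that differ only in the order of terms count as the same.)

231

Direct enumeration gives 231 partitions.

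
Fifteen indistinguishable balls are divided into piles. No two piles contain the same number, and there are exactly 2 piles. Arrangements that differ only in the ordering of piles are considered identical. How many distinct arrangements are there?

7

They are:
14+1
13+2
12+3
11+4
10+5
9+6
8+7
That's 7 in total.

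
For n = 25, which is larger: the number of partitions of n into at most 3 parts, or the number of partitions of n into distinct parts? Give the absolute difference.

77

Partitions of 25 into at most 3 parts: 65.
Partitions of 25 into distinct parts: 142.
|65 − 142| = 77.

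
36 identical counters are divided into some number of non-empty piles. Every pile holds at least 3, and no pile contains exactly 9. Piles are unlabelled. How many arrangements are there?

Enumerating by decreasing first part gives 736 partitions in all.

736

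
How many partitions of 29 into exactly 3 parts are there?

70

A partial list (first 12 by largest part):
27 + 1 + 1
26 + 2 + 1
25 + 3 + 1
25 + 2 + 2
24 + 4 + 1
24 + 3 + 2
23 + 5 + 1
23 + 4 + 2
23 + 3 + 3
22 + 6 + 1
22 + 5 + 2
22 + 4 + 3
…and 58 more, for 70 total.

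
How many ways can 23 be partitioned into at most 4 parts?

Systematic enumeration (by largest part, then next-largest, …) yields 150.

150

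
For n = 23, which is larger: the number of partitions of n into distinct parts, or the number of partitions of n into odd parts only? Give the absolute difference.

0

Partitions of 23 into distinct parts: 104.
Partitions of 23 into odd parts only: 104.
|104 − 104| = 0.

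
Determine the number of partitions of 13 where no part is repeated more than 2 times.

There are too many to list fully; the first 12 (by largest part) are:
13
12,1
11,2
11,1,1
10,3
10,2,1
9,4
9,3,1
9,2,2
9,2,1,1
8,5
8,4,1
…and 32 more, for 44 total.

44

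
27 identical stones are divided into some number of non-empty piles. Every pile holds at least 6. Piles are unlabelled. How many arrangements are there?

24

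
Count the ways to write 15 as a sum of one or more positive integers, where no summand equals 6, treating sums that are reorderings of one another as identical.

Direct enumeration gives 146 partitions.

146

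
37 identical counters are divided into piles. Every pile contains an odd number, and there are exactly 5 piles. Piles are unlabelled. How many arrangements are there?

Counting exhaustively, 101 partitions satisfy the conditions.

101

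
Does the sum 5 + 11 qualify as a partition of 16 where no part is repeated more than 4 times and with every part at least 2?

The parts sum to 16, and the condition 'no summand is used more than 4 times' holds; the condition 'every summand is at least 2' holds.

Yes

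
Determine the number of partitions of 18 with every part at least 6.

6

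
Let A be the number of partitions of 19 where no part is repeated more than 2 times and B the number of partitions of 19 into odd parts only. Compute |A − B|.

109

Partitions of 19 where no part is repeated more than 2 times: 163.
Partitions of 19 into odd parts only: 54.
|163 − 54| = 109.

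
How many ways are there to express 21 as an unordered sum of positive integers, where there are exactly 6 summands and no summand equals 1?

26

There are too many to list fully; the first 12 (by largest part) are:
11, 2, 2, 2, 2, 2
10, 3, 2, 2, 2, 2
9, 4, 2, 2, 2, 2
9, 3, 3, 2, 2, 2
8, 5, 2, 2, 2, 2
8, 4, 3, 2, 2, 2
8, 3, 3, 3, 2, 2
7, 6, 2, 2, 2, 2
7, 5, 3, 2, 2, 2
7, 4, 4, 2, 2, 2
7, 4, 3, 3, 2, 2
7, 3, 3, 3, 3, 2
…and 14 more, for 26 total.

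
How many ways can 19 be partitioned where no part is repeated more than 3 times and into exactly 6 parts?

A partial list (first 12 by largest part):
12,2,2,1,1,1
11,3,2,1,1,1
11,2,2,2,1,1
10,4,2,1,1,1
10,3,3,1,1,1
10,3,2,2,1,1
9,5,2,1,1,1
9,4,3,1,1,1
9,4,2,2,1,1
9,3,3,2,1,1
9,3,2,2,2,1
8,6,2,1,1,1
…and 43 more, for 55 total.

55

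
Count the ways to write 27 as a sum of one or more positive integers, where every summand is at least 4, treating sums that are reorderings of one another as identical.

81

Direct enumeration gives 81 partitions.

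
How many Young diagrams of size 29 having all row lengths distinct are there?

256

Counting exhaustively, 256 partitions satisfy the conditions.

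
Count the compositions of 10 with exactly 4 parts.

Equivalently, choose which 3 of the 9 gaps become plus signs: C(9,3) = 84.

84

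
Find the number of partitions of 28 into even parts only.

There are 135 such partitions.

135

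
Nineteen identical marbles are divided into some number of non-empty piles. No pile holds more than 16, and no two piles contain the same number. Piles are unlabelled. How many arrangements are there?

51

There are too many to list fully; the first 12 (by largest part) are:
3, 16
1, 2, 16
4, 15
1, 3, 15
5, 14
1, 4, 14
2, 3, 14
6, 13
1, 5, 13
2, 4, 13
1, 2, 3, 13
7, 12
…and 39 more, for 51 total.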